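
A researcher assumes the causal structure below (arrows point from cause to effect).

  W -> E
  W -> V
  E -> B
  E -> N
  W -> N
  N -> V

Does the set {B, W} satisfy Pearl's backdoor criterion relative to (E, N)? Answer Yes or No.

No

Backdoor paths from E to N (paths whose first edge points into E):
  P1: E <- W -> N
  P2: E <- W -> V <- N
Condition 1 (no descendant of E in the set): FAILS — B is a descendant of E.
Condition 2 (every backdoor path blocked by {B, W}):
  P1: blocked at fork node W ∈ conditioning set.
  P2: blocked at fork node W ∈ conditioning set.
{B, W} does not satisfy the backdoor criterion.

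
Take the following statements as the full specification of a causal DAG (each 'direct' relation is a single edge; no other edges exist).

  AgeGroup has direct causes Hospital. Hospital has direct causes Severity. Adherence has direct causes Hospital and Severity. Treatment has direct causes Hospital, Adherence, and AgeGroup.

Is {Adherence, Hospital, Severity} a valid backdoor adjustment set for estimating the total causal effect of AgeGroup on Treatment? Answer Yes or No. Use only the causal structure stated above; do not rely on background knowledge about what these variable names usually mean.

Yes

Backdoor paths from AgeGroup to Treatment (paths whose first edge points into AgeGroup):
  P1: AgeGroup <- Hospital <- Severity -> Adherence -> Treatment
  P2: AgeGroup <- Hospital -> Adherence -> Treatment
  P3: AgeGroup <- Hospital -> Treatment
Condition 1 (no descendant of AgeGroup in the set): holds — descendants of AgeGroup are {Treatment}; none are in {Adherence, Hospital, Severity}.
Condition 2 (every backdoor path blocked by {Adherence, Hospital, Severity}):
  P1: blocked at chain node Hospital ∈ conditioning set.
  P2: blocked at fork node Hospital ∈ conditioning set.
  P3: blocked at fork node Hospital ∈ conditioning set.
{Adherence, Hospital, Severity} satisfies the backdoor criterion.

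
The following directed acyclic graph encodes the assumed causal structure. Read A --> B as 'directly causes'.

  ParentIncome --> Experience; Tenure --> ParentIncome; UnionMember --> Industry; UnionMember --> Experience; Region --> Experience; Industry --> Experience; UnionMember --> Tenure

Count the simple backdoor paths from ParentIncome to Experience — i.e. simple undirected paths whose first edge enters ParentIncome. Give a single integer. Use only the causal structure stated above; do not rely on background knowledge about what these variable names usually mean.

A backdoor path from ParentIncome to Experience is any simple undirected path whose first edge points into ParentIncome (i.e. leaves ParentIncome via a parent).
Parents of ParentIncome: {Tenure}.
Enumerating:
  P1: ParentIncome <- Tenure <- UnionMember -> Industry -> Experience
  P2: ParentIncome <- Tenure <- UnionMember -> Experience
That exhausts the simple backdoor paths. Count: 2.

2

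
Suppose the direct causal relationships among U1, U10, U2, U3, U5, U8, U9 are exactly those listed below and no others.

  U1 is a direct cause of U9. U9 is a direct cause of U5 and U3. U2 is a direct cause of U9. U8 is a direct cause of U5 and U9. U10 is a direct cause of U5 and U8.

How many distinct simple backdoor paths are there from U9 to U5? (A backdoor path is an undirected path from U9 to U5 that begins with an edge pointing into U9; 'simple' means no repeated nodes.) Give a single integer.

A backdoor path from U9 to U5 is any simple undirected path whose first edge points into U9 (i.e. leaves U9 via a parent).
Parents of U9: {U1, U2, U8}.
Enumerating:
  P1: U9 <- U8 <- U10 -> U5
  P2: U9 <- U8 -> U5
That exhausts the simple backdoor paths. Count: 2.

2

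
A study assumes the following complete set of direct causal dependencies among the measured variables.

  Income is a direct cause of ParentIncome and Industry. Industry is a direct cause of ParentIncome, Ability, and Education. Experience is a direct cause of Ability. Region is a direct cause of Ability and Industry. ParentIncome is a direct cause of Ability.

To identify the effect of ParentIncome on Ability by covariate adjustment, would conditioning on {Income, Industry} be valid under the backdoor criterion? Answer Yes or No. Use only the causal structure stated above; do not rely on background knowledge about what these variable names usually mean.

Yes

Backdoor paths from ParentIncome to Ability (paths whose first edge points into ParentIncome):
  P1: ParentIncome <- Income -> Industry <- Region -> Ability
  P2: ParentIncome <- Income -> Industry -> Ability
  P3: ParentIncome <- Industry <- Region -> Ability
  P4: ParentIncome <- Industry -> Ability
Condition 1 (no descendant of ParentIncome in the set): holds — descendants of ParentIncome are {Ability}; none are in {Income, Industry}.
Condition 2 (every backdoor path blocked by {Income, Industry}):
  P1: blocked at fork node Income ∈ conditioning set.
  P2: blocked at fork node Income ∈ conditioning set.
  P3: blocked at chain node Industry ∈ conditioning set.
  P4: blocked at fork node Industry ∈ conditioning set.
{Income, Industry} satisfies the backdoor criterion.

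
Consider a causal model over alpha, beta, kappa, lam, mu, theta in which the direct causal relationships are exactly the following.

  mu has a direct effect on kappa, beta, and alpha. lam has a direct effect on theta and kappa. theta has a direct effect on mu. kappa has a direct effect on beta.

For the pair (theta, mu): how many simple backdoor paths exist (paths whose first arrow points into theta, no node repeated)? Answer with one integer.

2

A backdoor path from theta to mu is any simple undirected path whose first edge points into theta (i.e. leaves theta via a parent).
Parents of theta: {lam}.
Enumerating:
  P1: theta <- lam -> kappa <- mu
  P2: theta <- lam -> kappa -> beta <- mu
That exhausts the simple backdoor paths. Count: 2.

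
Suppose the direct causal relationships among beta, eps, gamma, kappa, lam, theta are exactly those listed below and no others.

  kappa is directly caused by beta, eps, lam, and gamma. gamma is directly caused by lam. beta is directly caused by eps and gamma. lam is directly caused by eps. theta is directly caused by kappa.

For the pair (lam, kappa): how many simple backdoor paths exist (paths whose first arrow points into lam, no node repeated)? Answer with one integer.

A backdoor path from lam to kappa is any simple undirected path whose first edge points into lam (i.e. leaves lam via a parent).
Parents of lam: {eps}.
Enumerating:
  P1: lam <- eps -> beta <- gamma -> kappa
  P2: lam <- eps -> beta -> kappa
  P3: lam <- eps -> kappa
That exhausts the simple backdoor paths. Count: 3.

3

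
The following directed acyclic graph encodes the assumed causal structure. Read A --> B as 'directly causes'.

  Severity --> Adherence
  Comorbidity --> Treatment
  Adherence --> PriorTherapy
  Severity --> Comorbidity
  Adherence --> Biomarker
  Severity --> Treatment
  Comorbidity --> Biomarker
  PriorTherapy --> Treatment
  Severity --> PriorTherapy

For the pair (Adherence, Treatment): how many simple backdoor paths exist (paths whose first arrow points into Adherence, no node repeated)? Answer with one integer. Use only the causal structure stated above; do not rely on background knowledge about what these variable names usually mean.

3

A backdoor path from Adherence to Treatment is any simple undirected path whose first edge points into Adherence (i.e. leaves Adherence via a parent).
Parents of Adherence: {Severity}.
Enumerating:
  P1: Adherence <- Severity -> Comorbidity -> Treatment
  P2: Adherence <- Severity -> PriorTherapy -> Treatment
  P3: Adherence <- Severity -> Treatment
That exhausts the simple backdoor paths. Count: 3.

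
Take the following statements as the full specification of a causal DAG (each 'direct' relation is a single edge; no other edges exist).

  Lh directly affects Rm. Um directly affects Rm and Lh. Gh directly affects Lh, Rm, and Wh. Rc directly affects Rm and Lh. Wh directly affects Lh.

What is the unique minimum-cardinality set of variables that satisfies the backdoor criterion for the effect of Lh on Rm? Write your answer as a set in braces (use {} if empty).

Variables eligible for adjustment (non-descendants of Lh, excluding Lh and Rm): {Gh, Rc, Um, Wh}.
Backdoor paths from Lh to Rm:
  P1: Lh <- Um -> Rm
  P2: Lh <- Gh -> Rm
  P3: Lh <- Rc -> Rm
  P4: Lh <- Wh <- Gh -> Rm
The empty set is not sufficient: P1 (Lh <- Um -> Rm) has no collider blocking it and no conditioned non-collider, so it is open.
Try {Gh, Rc, Um}:
  P1: blocked at fork node Um ∈ conditioning set.
  P2: blocked at fork node Gh ∈ conditioning set.
  P3: blocked at fork node Rc ∈ conditioning set.
  P4: blocked at fork node Gh ∈ conditioning set.
{Gh, Rc, Um} contains no descendant of Lh and blocks every backdoor path.
Every element of {Gh, Rc, Um} is needed (dropping Gh leaves P2 open; dropping Rc leaves P3 open; dropping Um leaves P1 open), so no proper subset is valid.
Among all size-3 subsets of the eligible variables, only {Gh, Rc, Um} blocks every backdoor path, so it is the unique smallest valid adjustment set.

{Gh, Rc, Um}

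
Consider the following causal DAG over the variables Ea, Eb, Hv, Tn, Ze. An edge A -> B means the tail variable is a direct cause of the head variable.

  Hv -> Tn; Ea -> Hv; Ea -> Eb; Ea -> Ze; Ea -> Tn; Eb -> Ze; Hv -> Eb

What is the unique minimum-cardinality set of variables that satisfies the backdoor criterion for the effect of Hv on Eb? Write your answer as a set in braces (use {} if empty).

{Ea}

Variables eligible for adjustment (non-descendants of Hv, excluding Hv and Eb): {Ea}.
Backdoor paths from Hv to Eb:
  P1: Hv <- Ea -> Eb
  P2: Hv <- Ea -> Ze <- Eb
The empty set is not sufficient: P1 (Hv <- Ea -> Eb) has no collider blocking it and no conditioned non-collider, so it is open.
Try {Ea}:
  P1: blocked at fork node Ea ∈ conditioning set.
  P2: blocked at fork node Ea ∈ conditioning set.
{Ea} contains no descendant of Hv and blocks every backdoor path.
{Ea} is the unique smallest valid adjustment set.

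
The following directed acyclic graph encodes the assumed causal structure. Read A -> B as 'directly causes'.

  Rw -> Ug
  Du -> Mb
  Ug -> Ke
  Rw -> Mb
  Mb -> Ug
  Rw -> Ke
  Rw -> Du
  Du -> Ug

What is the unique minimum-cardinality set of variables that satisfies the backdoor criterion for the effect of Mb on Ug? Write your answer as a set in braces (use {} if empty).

Variables eligible for adjustment (non-descendants of Mb, excluding Mb and Ug): {Du, Rw}.
Backdoor paths from Mb to Ug:
  P1: Mb <- Rw -> Du -> Ug
  P2: Mb <- Rw -> Ug
  P3: Mb <- Rw -> Ke <- Ug
  P4: Mb <- Du <- Rw -> Ug
  P5: Mb <- Du <- Rw -> Ke <- Ug
  P6: Mb <- Du -> Ug
The empty set is not sufficient: P1 (Mb <- Rw -> Du -> Ug) has no collider blocking it and no conditioned non-collider, so it is open.
Try {Du, Rw}:
  P1: blocked at fork node Rw ∈ conditioning set.
  P2: blocked at fork node Rw ∈ conditioning set.
  P3: blocked at fork node Rw ∈ conditioning set.
  P4: blocked at chain node Du ∈ conditioning set.
  P5: blocked at chain node Du ∈ conditioning set.
  P6: blocked at fork node Du ∈ conditioning set.
{Du, Rw} contains no descendant of Mb and blocks every backdoor path.
Every element of {Du, Rw} is needed (dropping Du leaves P6 open; dropping Rw leaves P2 open), so no proper subset is valid.
Among all size-2 subsets of the eligible variables, only {Du, Rw} blocks every backdoor path, so it is the unique smallest valid adjustment set.

{Du, Rw}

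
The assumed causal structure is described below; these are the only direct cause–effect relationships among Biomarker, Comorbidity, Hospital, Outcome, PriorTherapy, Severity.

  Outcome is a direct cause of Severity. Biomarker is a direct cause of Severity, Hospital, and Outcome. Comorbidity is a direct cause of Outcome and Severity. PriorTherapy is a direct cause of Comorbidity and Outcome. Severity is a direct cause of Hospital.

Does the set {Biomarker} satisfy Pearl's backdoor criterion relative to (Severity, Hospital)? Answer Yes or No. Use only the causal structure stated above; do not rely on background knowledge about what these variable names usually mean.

Backdoor paths from Severity to Hospital (paths whose first edge points into Severity):
  P1: Severity <- Comorbidity <- PriorTherapy -> Outcome <- Biomarker -> Hospital
  P2: Severity <- Comorbidity -> Outcome <- Biomarker -> Hospital
  P3: Severity <- Biomarker -> Hospital
  P4: Severity <- Outcome <- Biomarker -> Hospital
Condition 1 (no descendant of Severity in the set): holds — descendants of Severity are {Hospital}; none are in {Biomarker}.
Condition 2 (every backdoor path blocked by {Biomarker}):
  P1: blocked at collider Outcome (neither it nor any descendant is in the conditioning set).
  P2: blocked at collider Outcome (neither it nor any descendant is in the conditioning set).
  P3: blocked at fork node Biomarker ∈ conditioning set.
  P4: blocked at fork node Biomarker ∈ conditioning set.
{Biomarker} satisfies the backdoor criterion.

Yes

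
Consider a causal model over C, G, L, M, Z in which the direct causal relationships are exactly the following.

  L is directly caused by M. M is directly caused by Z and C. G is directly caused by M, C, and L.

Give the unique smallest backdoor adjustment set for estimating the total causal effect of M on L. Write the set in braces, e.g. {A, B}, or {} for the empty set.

Variables eligible for adjustment (non-descendants of M, excluding M and L): {C, Z}.
Backdoor paths from M to L:
  P1: M <- C -> G <- L
Each backdoor path contains an unconditioned collider, so every path is already blocked with the empty conditioning set:
  P1: blocked at collider G (neither it nor any descendant is in the conditioning set).
The empty set is therefore the unique smallest valid set.

{}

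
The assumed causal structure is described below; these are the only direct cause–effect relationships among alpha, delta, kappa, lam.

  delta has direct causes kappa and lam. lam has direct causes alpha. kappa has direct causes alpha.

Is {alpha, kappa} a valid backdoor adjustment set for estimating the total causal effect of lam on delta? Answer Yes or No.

Yes

Backdoor paths from lam to delta (paths whose first edge points into lam):
  P1: lam <- alpha -> kappa -> delta
Condition 1 (no descendant of lam in the set): holds — descendants of lam are {delta}; none are in {alpha, kappa}.
Condition 2 (every backdoor path blocked by {alpha, kappa}):
  P1: blocked at fork node alpha ∈ conditioning set.
{alpha, kappa} satisfies the backdoor criterion.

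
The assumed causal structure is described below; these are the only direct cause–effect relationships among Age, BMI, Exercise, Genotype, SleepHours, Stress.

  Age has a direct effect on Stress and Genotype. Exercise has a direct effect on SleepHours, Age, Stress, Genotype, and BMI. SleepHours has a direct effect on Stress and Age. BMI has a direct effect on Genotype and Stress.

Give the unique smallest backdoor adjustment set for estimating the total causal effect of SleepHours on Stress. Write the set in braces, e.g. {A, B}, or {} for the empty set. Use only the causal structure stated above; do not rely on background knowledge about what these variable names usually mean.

{Exercise}

Variables eligible for adjustment (non-descendants of SleepHours, excluding SleepHours and Stress): {BMI, Exercise}.
Backdoor paths from SleepHours to Stress:
  P1: SleepHours <- Exercise -> BMI -> Stress
  P2: SleepHours <- Exercise -> BMI -> Genotype <- Age -> Stress
  P3: SleepHours <- Exercise -> Age -> Stress
  P4: SleepHours <- Exercise -> Age -> Genotype <- BMI -> Stress
  P5: SleepHours <- Exercise -> Stress
  P6: SleepHours <- Exercise -> Genotype <- BMI -> Stress
  P7: SleepHours <- Exercise -> Genotype <- Age -> Stress
The empty set is not sufficient: P1 (SleepHours <- Exercise -> BMI -> Stress) has no collider blocking it and no conditioned non-collider, so it is open.
Try {Exercise}:
  P1: blocked at fork node Exercise ∈ conditioning set.
  P2: blocked at fork node Exercise ∈ conditioning set.
  P3: blocked at fork node Exercise ∈ conditioning set.
  P4: blocked at fork node Exercise ∈ conditioning set.
  P5: blocked at fork node Exercise ∈ conditioning set.
  P6: blocked at fork node Exercise ∈ conditioning set.
  P7: blocked at fork node Exercise ∈ conditioning set.
{Exercise} contains no descendant of SleepHours and blocks every backdoor path.
No other singleton works — e.g. {BMI} leaves P3 open — so {Exercise} is the unique smallest valid adjustment set.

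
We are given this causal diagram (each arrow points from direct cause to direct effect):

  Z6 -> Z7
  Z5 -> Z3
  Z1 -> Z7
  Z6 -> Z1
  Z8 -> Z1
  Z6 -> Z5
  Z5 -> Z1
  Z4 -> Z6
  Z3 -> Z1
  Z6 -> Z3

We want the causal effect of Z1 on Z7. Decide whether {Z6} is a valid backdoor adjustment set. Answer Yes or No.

Backdoor paths from Z1 to Z7 (paths whose first edge points into Z1):
  P1: Z1 <- Z6 -> Z7
  P2: Z1 <- Z5 <- Z6 -> Z7
  P3: Z1 <- Z5 -> Z3 <- Z6 -> Z7
  P4: Z1 <- Z3 <- Z6 -> Z7
  P5: Z1 <- Z3 <- Z5 <- Z6 -> Z7
Condition 1 (no descendant of Z1 in the set): holds — descendants of Z1 are {Z7}; none are in {Z6}.
Condition 2 (every backdoor path blocked by {Z6}):
  P1: blocked at fork node Z6 ∈ conditioning set.
  P2: blocked at fork node Z6 ∈ conditioning set.
  P3: blocked at collider Z3 (neither it nor any descendant is in the conditioning set).
  P4: blocked at fork node Z6 ∈ conditioning set.
  P5: blocked at fork node Z6 ∈ conditioning set.
{Z6} satisfies the backdoor criterion.

Yes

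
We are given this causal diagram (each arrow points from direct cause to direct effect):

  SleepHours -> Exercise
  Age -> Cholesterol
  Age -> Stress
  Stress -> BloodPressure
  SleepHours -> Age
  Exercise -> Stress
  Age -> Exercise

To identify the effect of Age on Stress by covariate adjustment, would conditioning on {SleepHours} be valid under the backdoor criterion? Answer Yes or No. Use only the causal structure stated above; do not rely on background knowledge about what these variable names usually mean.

Backdoor paths from Age to Stress (paths whose first edge points into Age):
  P1: Age <- SleepHours -> Exercise -> Stress
Condition 1 (no descendant of Age in the set): holds — descendants of Age are {BloodPressure, Cholesterol, Exercise, Stress}; none are in {SleepHours}.
Condition 2 (every backdoor path blocked by {SleepHours}):
  P1: blocked at fork node SleepHours ∈ conditioning set.
{SleepHours} satisfies the backdoor criterion.

Yes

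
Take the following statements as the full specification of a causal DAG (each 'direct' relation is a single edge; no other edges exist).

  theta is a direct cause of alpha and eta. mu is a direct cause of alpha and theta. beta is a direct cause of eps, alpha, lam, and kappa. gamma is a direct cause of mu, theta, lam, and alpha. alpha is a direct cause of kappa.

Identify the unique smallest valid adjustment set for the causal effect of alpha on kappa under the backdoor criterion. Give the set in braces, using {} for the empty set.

Variables eligible for adjustment (non-descendants of alpha, excluding alpha and kappa): {beta, eps, eta, gamma, lam, mu, theta}.
Backdoor paths from alpha to kappa:
  P1: alpha <- gamma -> lam <- beta -> kappa
  P2: alpha <- beta -> kappa
  P3: alpha <- mu <- gamma -> lam <- beta -> kappa
  P4: alpha <- mu -> theta <- gamma -> lam <- beta -> kappa
  P5: alpha <- theta <- gamma -> lam <- beta -> kappa
  P6: alpha <- theta <- mu <- gamma -> lam <- beta -> kappa
The empty set is not sufficient: P2 (alpha <- beta -> kappa) has no collider blocking it and no conditioned non-collider, so it is open.
Try {beta}:
  P1: blocked at collider lam (neither it nor any descendant is in the conditioning set).
  P2: blocked at fork node beta ∈ conditioning set.
  P3: blocked at collider lam (neither it nor any descendant is in the conditioning set).
  P4: blocked at collider theta (neither it nor any descendant is in the conditioning set).
  P5: blocked at collider lam (neither it nor any descendant is in the conditioning set).
  P6: blocked at collider lam (neither it nor any descendant is in the conditioning set).
{beta} contains no descendant of alpha and blocks every backdoor path.
No other singleton works — e.g. {gamma} leaves P2 open — so {beta} is the unique smallest valid adjustment set.

{beta}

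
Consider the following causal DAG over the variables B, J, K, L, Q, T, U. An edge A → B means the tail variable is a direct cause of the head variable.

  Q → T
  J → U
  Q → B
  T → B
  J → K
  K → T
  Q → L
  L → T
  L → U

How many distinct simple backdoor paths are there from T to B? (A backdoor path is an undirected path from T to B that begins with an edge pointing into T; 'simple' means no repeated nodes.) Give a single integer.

A backdoor path from T to B is any simple undirected path whose first edge points into T (i.e. leaves T via a parent).
Parents of T: {K, L, Q}.
Enumerating:
  P1: T <- K <- J -> U <- L <- Q -> B
  P2: T <- Q -> B
  P3: T <- L <- Q -> B
That exhausts the simple backdoor paths. Count: 3.

3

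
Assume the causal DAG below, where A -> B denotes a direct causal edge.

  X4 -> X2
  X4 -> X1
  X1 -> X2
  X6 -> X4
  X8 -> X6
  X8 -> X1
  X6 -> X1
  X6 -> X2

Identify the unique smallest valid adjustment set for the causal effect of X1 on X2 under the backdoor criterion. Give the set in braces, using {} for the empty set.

Variables eligible for adjustment (non-descendants of X1, excluding X1 and X2): {X4, X6, X8}.
Backdoor paths from X1 to X2:
  P1: X1 <- X8 -> X6 -> X4 -> X2
  P2: X1 <- X8 -> X6 -> X2
  P3: X1 <- X6 -> X4 -> X2
  P4: X1 <- X6 -> X2
  P5: X1 <- X4 <- X6 -> X2
  P6: X1 <- X4 -> X2
The empty set is not sufficient: P1 (X1 <- X8 -> X6 -> X4 -> X2) has no collider blocking it and no conditioned non-collider, so it is open.
Try {X4, X6}:
  P1: blocked at chain node X6 ∈ conditioning set.
  P2: blocked at chain node X6 ∈ conditioning set.
  P3: blocked at fork node X6 ∈ conditioning set.
  P4: blocked at fork node X6 ∈ conditioning set.
  P5: blocked at chain node X4 ∈ conditioning set.
  P6: blocked at fork node X4 ∈ conditioning set.
{X4, X6} contains no descendant of X1 and blocks every backdoor path.
Every element of {X4, X6} is needed (dropping X4 leaves P6 open; dropping X6 leaves P2 open), so no proper subset is valid.
Among all size-2 subsets of the eligible variables, only {X4, X6} blocks every backdoor path, so it is the unique smallest valid adjustment set.

{X4, X6}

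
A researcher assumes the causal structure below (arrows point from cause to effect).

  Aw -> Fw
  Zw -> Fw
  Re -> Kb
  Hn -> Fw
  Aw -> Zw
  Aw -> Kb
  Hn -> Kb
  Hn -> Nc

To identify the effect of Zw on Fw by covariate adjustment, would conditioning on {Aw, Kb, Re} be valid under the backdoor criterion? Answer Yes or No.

Yes

Backdoor paths from Zw to Fw (paths whose first edge points into Zw):
  P1: Zw <- Aw -> Kb <- Hn -> Fw
  P2: Zw <- Aw -> Fw
Condition 1 (no descendant of Zw in the set): holds — descendants of Zw are {Fw}; none are in {Aw, Kb, Re}.
Condition 2 (every backdoor path blocked by {Aw, Kb, Re}):
  P1: blocked at fork node Aw ∈ conditioning set.
  P2: blocked at fork node Aw ∈ conditioning set.
{Aw, Kb, Re} satisfies the backdoor criterion.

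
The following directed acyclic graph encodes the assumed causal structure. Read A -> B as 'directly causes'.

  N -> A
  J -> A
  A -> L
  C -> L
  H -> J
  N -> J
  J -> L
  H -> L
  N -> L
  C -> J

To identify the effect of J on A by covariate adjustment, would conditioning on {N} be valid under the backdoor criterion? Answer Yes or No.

Yes

Backdoor paths from J to A (paths whose first edge points into J):
  P1: J <- N -> A
  P2: J <- N -> L <- A
  P3: J <- C -> L <- N -> A
  P4: J <- C -> L <- A
  P5: J <- H -> L <- N -> A
  P6: J <- H -> L <- A
Condition 1 (no descendant of J in the set): holds — descendants of J are {A, L}; none are in {N}.
Condition 2 (every backdoor path blocked by {N}):
  P1: blocked at fork node N ∈ conditioning set.
  P2: blocked at fork node N ∈ conditioning set.
  P3: blocked at collider L (neither it nor any descendant is in the conditioning set).
  P4: blocked at collider L (neither it nor any descendant is in the conditioning set).
  P5: blocked at collider L (neither it nor any descendant is in the conditioning set).
  P6: blocked at collider L (neither it nor any descendant is in the conditioning set).
{N} satisfies the backdoor criterion.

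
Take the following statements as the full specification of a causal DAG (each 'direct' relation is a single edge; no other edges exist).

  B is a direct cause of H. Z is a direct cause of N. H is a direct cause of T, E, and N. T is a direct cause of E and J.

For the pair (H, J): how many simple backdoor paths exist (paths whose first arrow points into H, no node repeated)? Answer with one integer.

A backdoor path from H to J is any simple undirected path whose first edge points into H (i.e. leaves H via a parent).
Parents of H: {B}.
No simple path from any parent of H reaches J without revisiting H, so there are no backdoor paths.

0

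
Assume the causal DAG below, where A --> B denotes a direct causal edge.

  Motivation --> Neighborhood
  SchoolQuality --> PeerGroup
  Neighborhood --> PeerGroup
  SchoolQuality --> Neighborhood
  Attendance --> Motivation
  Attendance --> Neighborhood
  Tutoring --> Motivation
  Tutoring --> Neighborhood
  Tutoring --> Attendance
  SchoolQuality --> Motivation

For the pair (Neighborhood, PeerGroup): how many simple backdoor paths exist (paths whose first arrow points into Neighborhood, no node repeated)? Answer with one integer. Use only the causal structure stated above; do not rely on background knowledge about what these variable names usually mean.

6

A backdoor path from Neighborhood to PeerGroup is any simple undirected path whose first edge points into Neighborhood (i.e. leaves Neighborhood via a parent).
Parents of Neighborhood: {Attendance, Motivation, SchoolQuality, Tutoring}.
Enumerating:
  P1: Neighborhood <- SchoolQuality -> PeerGroup
  P2: Neighborhood <- Tutoring -> Attendance -> Motivation <- SchoolQuality -> PeerGroup
  P3: Neighborhood <- Tutoring -> Motivation <- SchoolQuality -> PeerGroup
  P4: Neighborhood <- Attendance <- Tutoring -> Motivation <- SchoolQuality -> PeerGroup
  P5: Neighborhood <- Attendance -> Motivation <- SchoolQuality -> PeerGroup
  P6: Neighborhood <- Motivation <- SchoolQuality -> PeerGroup
That exhausts the simple backdoor paths. Count: 6.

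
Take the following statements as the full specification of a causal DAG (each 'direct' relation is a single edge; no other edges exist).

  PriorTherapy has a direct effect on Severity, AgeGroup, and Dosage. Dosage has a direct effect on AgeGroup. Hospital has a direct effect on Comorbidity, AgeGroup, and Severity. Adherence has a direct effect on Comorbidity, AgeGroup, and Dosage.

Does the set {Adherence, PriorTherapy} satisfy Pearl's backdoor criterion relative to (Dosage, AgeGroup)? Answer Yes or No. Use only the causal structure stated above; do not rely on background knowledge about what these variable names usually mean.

Yes

Backdoor paths from Dosage to AgeGroup (paths whose first edge points into Dosage):
  P1: Dosage <- Adherence -> Comorbidity <- Hospital -> AgeGroup
  P2: Dosage <- Adherence -> Comorbidity <- Hospital -> Severity <- PriorTherapy -> AgeGroup
  P3: Dosage <- Adherence -> AgeGroup
  P4: Dosage <- PriorTherapy -> AgeGroup
  P5: Dosage <- PriorTherapy -> Severity <- Hospital -> Comorbidity <- Adherence -> AgeGroup
  P6: Dosage <- PriorTherapy -> Severity <- Hospital -> AgeGroup
Condition 1 (no descendant of Dosage in the set): holds — descendants of Dosage are {AgeGroup}; none are in {Adherence, PriorTherapy}.
Condition 2 (every backdoor path blocked by {Adherence, PriorTherapy}):
  P1: blocked at fork node Adherence ∈ conditioning set.
  P2: blocked at fork node Adherence ∈ conditioning set.
  P3: blocked at fork node Adherence ∈ conditioning set.
  P4: blocked at fork node PriorTherapy ∈ conditioning set.
  P5: blocked at fork node PriorTherapy ∈ conditioning set.
  P6: blocked at fork node PriorTherapy ∈ conditioning set.
{Adherence, PriorTherapy} satisfies the backdoor criterion.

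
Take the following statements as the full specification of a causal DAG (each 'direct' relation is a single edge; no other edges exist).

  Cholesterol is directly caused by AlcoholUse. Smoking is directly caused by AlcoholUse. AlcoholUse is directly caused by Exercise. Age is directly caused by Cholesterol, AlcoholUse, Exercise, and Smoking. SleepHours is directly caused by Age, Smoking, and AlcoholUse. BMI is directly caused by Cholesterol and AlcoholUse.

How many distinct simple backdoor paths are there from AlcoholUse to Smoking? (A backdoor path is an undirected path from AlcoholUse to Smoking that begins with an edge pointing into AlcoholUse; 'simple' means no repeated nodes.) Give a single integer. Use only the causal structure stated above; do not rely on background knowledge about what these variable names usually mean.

A backdoor path from AlcoholUse to Smoking is any simple undirected path whose first edge points into AlcoholUse (i.e. leaves AlcoholUse via a parent).
Parents of AlcoholUse: {Exercise}.
Enumerating:
  P1: AlcoholUse <- Exercise -> Age <- Smoking
  P2: AlcoholUse <- Exercise -> Age -> SleepHours <- Smoking
That exhausts the simple backdoor paths. Count: 2.

2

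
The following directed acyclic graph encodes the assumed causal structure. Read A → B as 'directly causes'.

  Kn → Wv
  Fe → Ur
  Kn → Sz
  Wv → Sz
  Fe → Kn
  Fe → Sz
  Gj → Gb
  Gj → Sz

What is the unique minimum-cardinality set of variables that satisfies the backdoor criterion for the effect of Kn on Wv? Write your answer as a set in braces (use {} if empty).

{}

Variables eligible for adjustment (non-descendants of Kn, excluding Kn and Wv): {Fe, Gb, Gj, Ur}.
Backdoor paths from Kn to Wv:
  P1: Kn <- Fe -> Sz <- Wv
Each backdoor path contains an unconditioned collider, so every path is already blocked with the empty conditioning set:
  P1: blocked at collider Sz (neither it nor any descendant is in the conditioning set).
The empty set is therefore the unique smallest valid set.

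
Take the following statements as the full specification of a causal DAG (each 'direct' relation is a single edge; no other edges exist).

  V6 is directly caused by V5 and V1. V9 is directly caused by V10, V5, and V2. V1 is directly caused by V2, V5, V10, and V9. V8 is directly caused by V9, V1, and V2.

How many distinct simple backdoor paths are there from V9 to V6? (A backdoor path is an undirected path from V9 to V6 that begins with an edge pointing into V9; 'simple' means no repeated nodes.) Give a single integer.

A backdoor path from V9 to V6 is any simple undirected path whose first edge points into V9 (i.e. leaves V9 via a parent).
Parents of V9: {V10, V2, V5}.
Enumerating:
  P1: V9 <- V2 -> V1 <- V5 -> V6
  P2: V9 <- V2 -> V1 -> V6
  P3: V9 <- V2 -> V8 <- V1 <- V5 -> V6
  P4: V9 <- V2 -> V8 <- V1 -> V6
  P5: V9 <- V5 -> V1 -> V6
  P6: V9 <- V5 -> V6
  P7: V9 <- V10 -> V1 <- V5 -> V6
  P8: V9 <- V10 -> V1 -> V6
That exhausts the simple backdoor paths. Count: 8.

8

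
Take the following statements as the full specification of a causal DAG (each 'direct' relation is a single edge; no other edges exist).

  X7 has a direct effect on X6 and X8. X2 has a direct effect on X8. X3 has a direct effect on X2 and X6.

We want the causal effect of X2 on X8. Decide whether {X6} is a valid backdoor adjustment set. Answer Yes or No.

Backdoor paths from X2 to X8 (paths whose first edge points into X2):
  P1: X2 <- X3 -> X6 <- X7 -> X8
Condition 1 (no descendant of X2 in the set): holds — descendants of X2 are {X8}; none are in {X6}.
Condition 2 (every backdoor path blocked by {X6}):
  P1: open — collider(s) X6 are conditioned on (or have a conditioned descendant) and no non-collider on the path is in the set.
{X6} does not satisfy the backdoor criterion.

No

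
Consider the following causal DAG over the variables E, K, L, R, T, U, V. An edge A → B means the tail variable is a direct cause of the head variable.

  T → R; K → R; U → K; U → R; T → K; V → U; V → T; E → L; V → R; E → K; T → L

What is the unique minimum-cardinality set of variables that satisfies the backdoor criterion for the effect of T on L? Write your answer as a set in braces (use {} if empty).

{}

Variables eligible for adjustment (non-descendants of T, excluding T and L): {E, U, V}.
Backdoor paths from T to L:
  P1: T <- V -> U -> K <- E -> L
  P2: T <- V -> U -> R <- K <- E -> L
  P3: T <- V -> R <- U -> K <- E -> L
  P4: T <- V -> R <- K <- E -> L
Each backdoor path contains an unconditioned collider, so every path is already blocked with the empty conditioning set:
  P1: blocked at collider K (neither it nor any descendant is in the conditioning set).
  P2: blocked at collider R (neither it nor any descendant is in the conditioning set).
  P3: blocked at collider R (neither it nor any descendant is in the conditioning set).
  P4: blocked at collider R (neither it nor any descendant is in the conditioning set).
The empty set is therefore the unique smallest valid set.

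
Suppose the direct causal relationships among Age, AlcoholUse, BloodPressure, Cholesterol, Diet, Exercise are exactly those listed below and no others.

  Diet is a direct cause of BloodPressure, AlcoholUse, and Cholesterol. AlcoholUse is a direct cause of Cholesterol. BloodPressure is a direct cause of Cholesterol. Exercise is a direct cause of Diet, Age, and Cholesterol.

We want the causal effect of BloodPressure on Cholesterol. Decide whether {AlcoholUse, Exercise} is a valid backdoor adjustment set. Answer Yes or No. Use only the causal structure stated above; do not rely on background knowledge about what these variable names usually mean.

Backdoor paths from BloodPressure to Cholesterol (paths whose first edge points into BloodPressure):
  P1: BloodPressure <- Diet <- Exercise -> Cholesterol
  P2: BloodPressure <- Diet -> AlcoholUse -> Cholesterol
  P3: BloodPressure <- Diet -> Cholesterol
Condition 1 (no descendant of BloodPressure in the set): holds — descendants of BloodPressure are {Cholesterol}; none are in {AlcoholUse, Exercise}.
Condition 2 (every backdoor path blocked by {AlcoholUse, Exercise}):
  P1: blocked at fork node Exercise ∈ conditioning set.
  P2: blocked at chain node AlcoholUse ∈ conditioning set.
  P3: open — no interior node is in the conditioning set.
{AlcoholUse, Exercise} does not satisfy the backdoor criterion.

No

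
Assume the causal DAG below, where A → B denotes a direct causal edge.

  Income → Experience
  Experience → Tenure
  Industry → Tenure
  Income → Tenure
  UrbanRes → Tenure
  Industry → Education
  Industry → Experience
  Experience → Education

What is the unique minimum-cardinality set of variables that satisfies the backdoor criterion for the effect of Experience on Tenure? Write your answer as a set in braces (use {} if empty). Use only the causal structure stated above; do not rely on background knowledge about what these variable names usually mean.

Variables eligible for adjustment (non-descendants of Experience, excluding Experience and Tenure): {Income, Industry, UrbanRes}.
Backdoor paths from Experience to Tenure:
  P1: Experience <- Income -> Tenure
  P2: Experience <- Industry -> Tenure
The empty set is not sufficient: P1 (Experience <- Income -> Tenure) has no collider blocking it and no conditioned non-collider, so it is open.
Try {Income, Industry}:
  P1: blocked at fork node Income ∈ conditioning set.
  P2: blocked at fork node Industry ∈ conditioning set.
{Income, Industry} contains no descendant of Experience and blocks every backdoor path.
Every element of {Income, Industry} is needed (dropping Income leaves P1 open; dropping Industry leaves P2 open), so no proper subset is valid.
Among all size-2 subsets of the eligible variables, only {Income, Industry} blocks every backdoor path, so it is the unique smallest valid adjustment set.

{Income, Industry}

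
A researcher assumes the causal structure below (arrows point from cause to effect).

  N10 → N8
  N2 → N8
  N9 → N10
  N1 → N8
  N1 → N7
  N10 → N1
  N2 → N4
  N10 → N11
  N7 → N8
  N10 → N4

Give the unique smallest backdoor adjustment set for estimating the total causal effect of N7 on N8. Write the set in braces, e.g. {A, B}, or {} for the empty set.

Variables eligible for adjustment (non-descendants of N7, excluding N7 and N8): {N1, N10, N11, N2, N4, N9}.
Backdoor paths from N7 to N8:
  P1: N7 <- N1 <- N10 -> N4 <- N2 -> N8
  P2: N7 <- N1 <- N10 -> N8
  P3: N7 <- N1 -> N8
The empty set is not sufficient: P2 (N7 <- N1 <- N10 -> N8) has no collider blocking it and no conditioned non-collider, so it is open.
Try {N1}:
  P1: blocked at chain node N1 ∈ conditioning set.
  P2: blocked at chain node N1 ∈ conditioning set.
  P3: blocked at fork node N1 ∈ conditioning set.
{N1} contains no descendant of N7 and blocks every backdoor path.
No other singleton works — e.g. {N2} leaves P2 open — so {N1} is the unique smallest valid adjustment set.

{N1}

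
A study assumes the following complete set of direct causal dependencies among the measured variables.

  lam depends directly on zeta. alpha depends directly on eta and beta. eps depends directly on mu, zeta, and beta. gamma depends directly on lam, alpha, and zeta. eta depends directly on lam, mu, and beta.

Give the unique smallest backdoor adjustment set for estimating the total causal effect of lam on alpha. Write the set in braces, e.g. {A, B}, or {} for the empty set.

{}

Variables eligible for adjustment (non-descendants of lam, excluding lam and alpha): {beta, eps, mu, zeta}.
Backdoor paths from lam to alpha:
  P1: lam <- zeta -> eps <- mu -> eta <- beta -> alpha
  P2: lam <- zeta -> eps <- mu -> eta -> alpha
  P3: lam <- zeta -> eps <- beta -> eta -> alpha
  P4: lam <- zeta -> eps <- beta -> alpha
  P5: lam <- zeta -> gamma <- alpha
Each backdoor path contains an unconditioned collider, so every path is already blocked with the empty conditioning set:
  P1: blocked at collider eps (neither it nor any descendant is in the conditioning set).
  P2: blocked at collider eps (neither it nor any descendant is in the conditioning set).
  P3: blocked at collider eps (neither it nor any descendant is in the conditioning set).
  P4: blocked at collider eps (neither it nor any descendant is in the conditioning set).
  P5: blocked at collider gamma (neither it nor any descendant is in the conditioning set).
The empty set is therefore the unique smallest valid set.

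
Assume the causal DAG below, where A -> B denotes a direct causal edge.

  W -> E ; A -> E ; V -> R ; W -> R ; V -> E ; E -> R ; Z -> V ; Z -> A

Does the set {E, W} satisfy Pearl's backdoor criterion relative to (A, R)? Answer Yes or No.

Backdoor paths from A to R (paths whose first edge points into A):
  P1: A <- Z -> V -> E <- W -> R
  P2: A <- Z -> V -> E -> R
  P3: A <- Z -> V -> R
Condition 1 (no descendant of A in the set): FAILS — E is a descendant of A.
Condition 2 (every backdoor path blocked by {E, W}):
  P1: blocked at fork node W ∈ conditioning set.
  P2: blocked at chain node E ∈ conditioning set.
  P3: open — no interior node is in the conditioning set.
{E, W} does not satisfy the backdoor criterion.

No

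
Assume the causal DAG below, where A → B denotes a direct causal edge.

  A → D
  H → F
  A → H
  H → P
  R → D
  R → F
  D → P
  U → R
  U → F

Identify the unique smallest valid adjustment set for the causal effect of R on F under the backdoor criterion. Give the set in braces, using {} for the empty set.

{U}

Variables eligible for adjustment (non-descendants of R, excluding R and F): {A, H, U}.
Backdoor paths from R to F:
  P1: R <- U -> F
The empty set is not sufficient: P1 (R <- U -> F) has no collider blocking it and no conditioned non-collider, so it is open.
Try {U}:
  P1: blocked at fork node U ∈ conditioning set.
{U} contains no descendant of R and blocks every backdoor path.
No other singleton works — e.g. {A} leaves P1 open — so {U} is the unique smallest valid adjustment set.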